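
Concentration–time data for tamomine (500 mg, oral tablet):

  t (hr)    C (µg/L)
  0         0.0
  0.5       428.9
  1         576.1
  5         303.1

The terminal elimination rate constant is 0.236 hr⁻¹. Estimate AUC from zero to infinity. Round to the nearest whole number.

Trapezoidal AUC_0→5:
  [0→0.5]: (0.0+428.9)/2 × 0.5 = 107.225
  [0.5→1]: (428.9+576.1)/2 × 0.5 = 251.25
  [1→5]: (576.1+303.1)/2 × 4 = 1758.4
  Sum = 2116.875 µg/L·hr
Extrapolated tail: C_last / k_e = 303.1 / 0.236 = 1284.322
AUC_0→∞ = 2116.875 + 1284.322 = 3401.197 µg/L·hr

AUC = 3401 µg/L·hr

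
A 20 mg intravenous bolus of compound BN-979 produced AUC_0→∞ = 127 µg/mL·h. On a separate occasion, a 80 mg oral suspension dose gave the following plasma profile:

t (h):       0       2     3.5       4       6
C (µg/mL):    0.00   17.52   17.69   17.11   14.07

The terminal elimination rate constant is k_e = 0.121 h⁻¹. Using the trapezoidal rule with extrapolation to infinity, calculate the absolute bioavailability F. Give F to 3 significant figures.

F = 0.394

Trapezoidal AUC_0→6 (oral suspension):
  [0→2]: (0.00+17.52)/2 × 2 = 17.52
  [2→3.5]: (17.52+17.69)/2 × 1.5 = 26.4075
  [3.5→4]: (17.69+17.11)/2 × 0.5 = 8.7
  [4→6]: (17.11+14.07)/2 × 2 = 31.18
  Sum = 83.8075 µg/mL·h
Tail: C_last/k_e = 14.07/0.121 = 116.281
AUC_0→∞ (oral suspension) = 83.8075 + 116.281 = 200.0885 µg/mL·h
F = (AUC_ev/D_ev)/(AUC_iv/D_iv) = (200.0885/80)/(127/20) = 2.50111/6.35 = 0.3939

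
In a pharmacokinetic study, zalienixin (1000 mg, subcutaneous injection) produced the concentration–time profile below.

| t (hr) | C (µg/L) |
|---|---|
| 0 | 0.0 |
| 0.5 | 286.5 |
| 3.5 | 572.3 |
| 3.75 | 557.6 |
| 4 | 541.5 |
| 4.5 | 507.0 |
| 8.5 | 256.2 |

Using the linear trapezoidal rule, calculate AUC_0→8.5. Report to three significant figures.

AUC = 3430 µg/L·hr

Trapezoidal AUC_0→8.5:
  [0→0.5]: (0.0+286.5)/2 × 0.5 = 71.625
  [0.5→3.5]: (286.5+572.3)/2 × 3 = 1288.2
  [3.5→3.75]: (572.3+557.6)/2 × 0.25 = 141.2375
  [3.75→4]: (557.6+541.5)/2 × 0.25 = 137.3875
  [4→4.5]: (541.5+507.0)/2 × 0.5 = 262.125
  [4.5→8.5]: (507.0+256.2)/2 × 4 = 1526.4
  Sum = 3426.975 µg/L·hr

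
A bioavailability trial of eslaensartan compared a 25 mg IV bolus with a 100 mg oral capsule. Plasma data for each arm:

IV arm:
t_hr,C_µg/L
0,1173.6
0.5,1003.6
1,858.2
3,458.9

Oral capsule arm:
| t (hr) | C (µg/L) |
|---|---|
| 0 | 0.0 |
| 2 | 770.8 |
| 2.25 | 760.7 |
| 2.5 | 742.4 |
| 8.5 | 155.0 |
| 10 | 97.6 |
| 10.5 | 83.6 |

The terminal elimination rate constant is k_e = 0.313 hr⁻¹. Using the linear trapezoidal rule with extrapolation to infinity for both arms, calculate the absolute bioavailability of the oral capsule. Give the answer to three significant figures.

Trapezoidal AUC_0→3 (IV):
  [0→0.5]: (1173.6+1003.6)/2 × 0.5 = 544.3
  [0.5→1]: (1003.6+858.2)/2 × 0.5 = 465.45
  [1→3]: (858.2+458.9)/2 × 2 = 1317.1
  Sum = 2326.85 µg/L·hr
IV tail: 458.9/0.313 = 1466.134; AUC_iv,0→∞ = 2326.85 + 1466.134 = 3792.984 µg/L·hr
Trapezoidal AUC_0→10.5 (oral capsule):
  [0→2]: (0.0+770.8)/2 × 2 = 770.8
  [2→2.25]: (770.8+760.7)/2 × 0.25 = 191.4375
  [2.25→2.5]: (760.7+742.4)/2 × 0.25 = 187.8875
  [2.5→8.5]: (742.4+155.0)/2 × 6 = 2692.2
  [8.5→10]: (155.0+97.6)/2 × 1.5 = 189.45
  [10→10.5]: (97.6+83.6)/2 × 0.5 = 45.3
  Sum = 4077.075 µg/L·hr
oral capsule tail: 83.6/0.313 = 267.093; AUC_ev,0→∞ = 4077.075 + 267.093 = 4344.168 µg/L·hr
F = (AUC_ev/D_ev)/(AUC_iv/D_iv) = (4344.168/100)/(3792.984/25) = 43.44168/151.71936 = 0.2863

F = 0.286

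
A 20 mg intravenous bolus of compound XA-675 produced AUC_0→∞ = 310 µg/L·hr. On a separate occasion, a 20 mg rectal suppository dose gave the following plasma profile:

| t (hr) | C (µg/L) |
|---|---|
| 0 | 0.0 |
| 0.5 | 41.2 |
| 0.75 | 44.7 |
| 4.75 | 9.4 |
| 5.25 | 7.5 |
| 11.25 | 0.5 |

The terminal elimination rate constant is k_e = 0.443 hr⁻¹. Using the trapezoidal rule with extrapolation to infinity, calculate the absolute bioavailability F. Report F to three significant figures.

F = 0.512

Trapezoidal AUC_0→11.25 (rectal suppository):
  [0→0.5]: (0.0+41.2)/2 × 0.5 = 10.3
  [0.5→0.75]: (41.2+44.7)/2 × 0.25 = 10.7375
  [0.75→4.75]: (44.7+9.4)/2 × 4 = 108.2
  [4.75→5.25]: (9.4+7.5)/2 × 0.5 = 4.225
  [5.25→11.25]: (7.5+0.5)/2 × 6 = 24.0
  Sum = 157.4625 µg/L·hr
Tail: C_last/k_e = 0.5/0.443 = 1.129
AUC_0→∞ (rectal suppository) = 157.4625 + 1.129 = 158.5915 µg/L·hr
F = (AUC_ev/D_ev)/(AUC_iv/D_iv) = (158.5915/20)/(310/20) = 7.929575/15.5 = 0.5116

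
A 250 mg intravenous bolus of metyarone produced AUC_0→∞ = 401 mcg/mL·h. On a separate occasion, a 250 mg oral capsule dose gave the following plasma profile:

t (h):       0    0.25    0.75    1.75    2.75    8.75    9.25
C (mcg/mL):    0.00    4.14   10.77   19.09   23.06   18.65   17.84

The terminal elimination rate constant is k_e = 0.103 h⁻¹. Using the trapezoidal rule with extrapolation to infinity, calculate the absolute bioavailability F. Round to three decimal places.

Trapezoidal AUC_0→9.25 (oral capsule):
  [0→0.25]: (0.00+4.14)/2 × 0.25 = 0.5175
  [0.25→0.75]: (4.14+10.77)/2 × 0.5 = 3.7275
  [0.75→1.75]: (10.77+19.09)/2 × 1 = 14.93
  [1.75→2.75]: (19.09+23.06)/2 × 1 = 21.075
  [2.75→8.75]: (23.06+18.65)/2 × 6 = 125.13
  [8.75→9.25]: (18.65+17.84)/2 × 0.5 = 9.1225
  Sum = 174.5025 mcg/mL·h
Tail: C_last/k_e = 17.84/0.103 = 173.204
AUC_0→∞ (oral capsule) = 174.5025 + 173.204 = 347.7065 mcg/mL·h
F = (AUC_ev/D_ev)/(AUC_iv/D_iv) = (347.7065/250)/(401/250) = 1.390826/1.604 = 0.8671

F = 0.867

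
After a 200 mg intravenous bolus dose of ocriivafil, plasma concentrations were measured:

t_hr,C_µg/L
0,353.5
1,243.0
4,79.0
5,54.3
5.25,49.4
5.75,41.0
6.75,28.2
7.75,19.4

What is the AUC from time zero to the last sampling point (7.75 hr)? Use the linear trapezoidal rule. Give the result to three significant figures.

Trapezoidal AUC_0→7.75:
  [0→1]: (353.5+243.0)/2 × 1 = 298.25
  [1→4]: (243.0+79.0)/2 × 3 = 483.0
  [4→5]: (79.0+54.3)/2 × 1 = 66.65
  [5→5.25]: (54.3+49.4)/2 × 0.25 = 12.9625
  [5.25→5.75]: (49.4+41.0)/2 × 0.5 = 22.6
  [5.75→6.75]: (41.0+28.2)/2 × 1 = 34.6
  [6.75→7.75]: (28.2+19.4)/2 × 1 = 23.8
  Sum = 941.8625 µg/L·hr

AUC = 942 µg/L·hr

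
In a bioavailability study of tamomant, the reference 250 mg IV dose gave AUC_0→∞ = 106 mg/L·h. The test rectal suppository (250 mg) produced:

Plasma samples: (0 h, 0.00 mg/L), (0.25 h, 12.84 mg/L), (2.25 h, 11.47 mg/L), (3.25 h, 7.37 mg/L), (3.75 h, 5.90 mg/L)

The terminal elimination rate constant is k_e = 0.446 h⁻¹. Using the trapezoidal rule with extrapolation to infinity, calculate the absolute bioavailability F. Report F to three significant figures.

Trapezoidal AUC_0→3.75 (rectal suppository):
  [0→0.25]: (0.00+12.84)/2 × 0.25 = 1.605
  [0.25→2.25]: (12.84+11.47)/2 × 2 = 24.31
  [2.25→3.25]: (11.47+7.37)/2 × 1 = 9.42
  [3.25→3.75]: (7.37+5.90)/2 × 0.5 = 3.3175
  Sum = 38.6525 mg/L·h
Tail: C_last/k_e = 5.90/0.446 = 13.229
AUC_0→∞ (rectal suppository) = 38.6525 + 13.229 = 51.8815 mg/L·h
F = (AUC_ev/D_ev)/(AUC_iv/D_iv) = (51.8815/250)/(106/250) = 0.207526/0.424 = 0.4894

F = 0.489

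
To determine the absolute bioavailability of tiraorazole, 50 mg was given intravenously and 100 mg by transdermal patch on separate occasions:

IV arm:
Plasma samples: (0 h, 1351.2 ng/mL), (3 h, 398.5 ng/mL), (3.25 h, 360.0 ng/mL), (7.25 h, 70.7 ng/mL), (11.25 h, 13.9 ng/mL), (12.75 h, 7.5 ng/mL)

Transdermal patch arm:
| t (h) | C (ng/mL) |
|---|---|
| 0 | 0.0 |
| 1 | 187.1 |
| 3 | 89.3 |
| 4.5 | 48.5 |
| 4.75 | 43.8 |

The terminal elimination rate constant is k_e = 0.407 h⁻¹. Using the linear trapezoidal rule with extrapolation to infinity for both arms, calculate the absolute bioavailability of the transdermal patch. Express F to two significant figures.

F = 0.078

Trapezoidal AUC_0→12.75 (IV):
  [0→3]: (1351.2+398.5)/2 × 3 = 2624.55
  [3→3.25]: (398.5+360.0)/2 × 0.25 = 94.8125
  [3.25→7.25]: (360.0+70.7)/2 × 4 = 861.4
  [7.25→11.25]: (70.7+13.9)/2 × 4 = 169.2
  [11.25→12.75]: (13.9+7.5)/2 × 1.5 = 16.05
  Sum = 3766.0125 ng/mL·h
IV tail: 7.5/0.407 = 18.428; AUC_iv,0→∞ = 3766.0125 + 18.428 = 3784.4405 ng/mL·h
Trapezoidal AUC_0→4.75 (transdermal patch):
  [0→1]: (0.0+187.1)/2 × 1 = 93.55
  [1→3]: (187.1+89.3)/2 × 2 = 276.4
  [3→4.5]: (89.3+48.5)/2 × 1.5 = 103.35
  [4.5→4.75]: (48.5+43.8)/2 × 0.25 = 11.5375
  Sum = 484.8375 ng/mL·h
transdermal patch tail: 43.8/0.407 = 107.617; AUC_ev,0→∞ = 484.8375 + 107.617 = 592.4545 ng/mL·h
F = (AUC_ev/D_ev)/(AUC_iv/D_iv) = (592.4545/100)/(3784.4405/50) = 5.924545/75.68881 = 0.0783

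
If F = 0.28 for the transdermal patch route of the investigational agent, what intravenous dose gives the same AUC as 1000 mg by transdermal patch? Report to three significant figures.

D_iv = 280 mg

Systemic exposure from an extravascular dose = F × D_ev, so the equivalent IV dose is F × D_ev.
D_iv = F × D_ev = 0.28 × 1000 = 280 mg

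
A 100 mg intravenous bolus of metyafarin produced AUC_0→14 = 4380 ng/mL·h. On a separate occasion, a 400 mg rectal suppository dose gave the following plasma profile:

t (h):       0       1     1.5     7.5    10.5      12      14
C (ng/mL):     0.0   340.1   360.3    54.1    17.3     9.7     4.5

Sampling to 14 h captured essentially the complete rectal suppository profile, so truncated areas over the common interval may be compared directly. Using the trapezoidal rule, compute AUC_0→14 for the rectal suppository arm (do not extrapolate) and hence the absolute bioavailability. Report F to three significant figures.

Trapezoidal AUC_0→14 (rectal suppository):
  [0→1]: (0.0+340.1)/2 × 1 = 170.05
  [1→1.5]: (340.1+360.3)/2 × 0.5 = 175.1
  [1.5→7.5]: (360.3+54.1)/2 × 6 = 1243.2
  [7.5→10.5]: (54.1+17.3)/2 × 3 = 107.1
  [10.5→12]: (17.3+9.7)/2 × 1.5 = 20.25
  [12→14]: (9.7+4.5)/2 × 2 = 14.2
  Sum = 1729.9 ng/mL·h
F = (AUC_ev/D_ev)/(AUC_iv/D_iv) = (1729.9/400)/(4380/100) = 4.32475/43.8 = 0.0987

F = 0.0987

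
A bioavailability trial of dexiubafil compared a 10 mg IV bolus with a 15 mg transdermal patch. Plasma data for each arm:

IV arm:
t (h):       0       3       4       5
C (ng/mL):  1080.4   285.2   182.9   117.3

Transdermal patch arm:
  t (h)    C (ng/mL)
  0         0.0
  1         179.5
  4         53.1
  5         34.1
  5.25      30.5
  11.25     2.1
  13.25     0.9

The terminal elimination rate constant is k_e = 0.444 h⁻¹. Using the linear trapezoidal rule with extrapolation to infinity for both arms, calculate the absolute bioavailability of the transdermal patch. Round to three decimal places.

Trapezoidal AUC_0→5 (IV):
  [0→3]: (1080.4+285.2)/2 × 3 = 2048.4
  [3→4]: (285.2+182.9)/2 × 1 = 234.05
  [4→5]: (182.9+117.3)/2 × 1 = 150.1
  Sum = 2432.55 ng/mL·h
IV tail: 117.3/0.444 = 264.189; AUC_iv,0→∞ = 2432.55 + 264.189 = 2696.739 ng/mL·h
Trapezoidal AUC_0→13.25 (transdermal patch):
  [0→1]: (0.0+179.5)/2 × 1 = 89.75
  [1→4]: (179.5+53.1)/2 × 3 = 348.9
  [4→5]: (53.1+34.1)/2 × 1 = 43.6
  [5→5.25]: (34.1+30.5)/2 × 0.25 = 8.075
  [5.25→11.25]: (30.5+2.1)/2 × 6 = 97.8
  [11.25→13.25]: (2.1+0.9)/2 × 2 = 3.0
  Sum = 591.125 ng/mL·h
transdermal patch tail: 0.9/0.444 = 2.027; AUC_ev,0→∞ = 591.125 + 2.027 = 593.152 ng/mL·h
F = (AUC_ev/D_ev)/(AUC_iv/D_iv) = (593.152/15)/(2696.739/10) = 39.5435/269.6739 = 0.1466

F = 0.147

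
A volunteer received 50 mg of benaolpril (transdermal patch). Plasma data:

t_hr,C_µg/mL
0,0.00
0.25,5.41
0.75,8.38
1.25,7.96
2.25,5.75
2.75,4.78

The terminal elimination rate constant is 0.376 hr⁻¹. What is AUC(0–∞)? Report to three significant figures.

Trapezoidal AUC_0→2.75:
  [0→0.25]: (0.00+5.41)/2 × 0.25 = 0.67625
  [0.25→0.75]: (5.41+8.38)/2 × 0.5 = 3.4475
  [0.75→1.25]: (8.38+7.96)/2 × 0.5 = 4.085
  [1.25→2.25]: (7.96+5.75)/2 × 1 = 6.855
  [2.25→2.75]: (5.75+4.78)/2 × 0.5 = 2.6325
  Sum = 17.69625 µg/mL·hr
Extrapolated tail: C_last / k_e = 4.78 / 0.376 = 12.713
AUC_0→∞ = 17.69625 + 12.713 = 30.40925 µg/mL·hr

AUC = 30.4 µg/mL·hr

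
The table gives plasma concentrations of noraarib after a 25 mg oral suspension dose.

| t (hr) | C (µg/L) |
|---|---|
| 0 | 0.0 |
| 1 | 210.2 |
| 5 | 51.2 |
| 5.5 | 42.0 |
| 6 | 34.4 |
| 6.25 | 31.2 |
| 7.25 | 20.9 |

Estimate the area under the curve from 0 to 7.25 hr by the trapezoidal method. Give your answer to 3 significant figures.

Trapezoidal AUC_0→7.25:
  [0→1]: (0.0+210.2)/2 × 1 = 105.1
  [1→5]: (210.2+51.2)/2 × 4 = 522.8
  [5→5.5]: (51.2+42.0)/2 × 0.5 = 23.3
  [5.5→6]: (42.0+34.4)/2 × 0.5 = 19.1
  [6→6.25]: (34.4+31.2)/2 × 0.25 = 8.2
  [6.25→7.25]: (31.2+20.9)/2 × 1 = 26.05
  Sum = 704.55 µg/L·hr

AUC = 705 µg/L·hr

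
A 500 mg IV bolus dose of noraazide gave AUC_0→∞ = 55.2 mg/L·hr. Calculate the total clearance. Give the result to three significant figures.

CL = 9.06 L/hr

CL = Dose_iv / AUC_0→∞
   = 500 / 55.2 = 9.05797 L/hr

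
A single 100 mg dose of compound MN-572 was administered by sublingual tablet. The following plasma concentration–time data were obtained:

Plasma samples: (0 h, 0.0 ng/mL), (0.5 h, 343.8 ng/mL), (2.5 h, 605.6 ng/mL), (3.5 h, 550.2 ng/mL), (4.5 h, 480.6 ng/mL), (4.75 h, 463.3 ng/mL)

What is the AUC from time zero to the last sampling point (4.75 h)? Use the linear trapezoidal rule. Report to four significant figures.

AUC = 2247 ng/mL·h

Trapezoidal AUC_0→4.75:
  [0→0.5]: (0.0+343.8)/2 × 0.5 = 85.95
  [0.5→2.5]: (343.8+605.6)/2 × 2 = 949.4
  [2.5→3.5]: (605.6+550.2)/2 × 1 = 577.9
  [3.5→4.5]: (550.2+480.6)/2 × 1 = 515.4
  [4.5→4.75]: (480.6+463.3)/2 × 0.25 = 117.9875
  Sum = 2246.6375 ng/mL·h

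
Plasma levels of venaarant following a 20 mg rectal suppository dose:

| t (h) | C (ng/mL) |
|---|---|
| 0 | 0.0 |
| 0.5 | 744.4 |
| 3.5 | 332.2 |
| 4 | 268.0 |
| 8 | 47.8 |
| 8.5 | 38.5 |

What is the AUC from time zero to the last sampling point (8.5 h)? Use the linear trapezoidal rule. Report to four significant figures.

Trapezoidal AUC_0→8.5:
  [0→0.5]: (0.0+744.4)/2 × 0.5 = 186.1
  [0.5→3.5]: (744.4+332.2)/2 × 3 = 1614.9
  [3.5→4]: (332.2+268.0)/2 × 0.5 = 150.05
  [4→8]: (268.0+47.8)/2 × 4 = 631.6
  [8→8.5]: (47.8+38.5)/2 × 0.5 = 21.575
  Sum = 2604.225 ng/mL·h

AUC = 2604 ng/mL·h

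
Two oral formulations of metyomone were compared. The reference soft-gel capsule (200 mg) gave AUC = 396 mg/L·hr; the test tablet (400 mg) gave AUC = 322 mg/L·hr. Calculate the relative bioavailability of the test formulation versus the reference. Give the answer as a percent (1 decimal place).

F_rel = 40.7%

F_rel = (AUC_test/D_test) / (AUC_ref/D_ref)
      = (322/400) / (396/200)
      = 0.805 / 1.98 = 0.4066 = 40.66%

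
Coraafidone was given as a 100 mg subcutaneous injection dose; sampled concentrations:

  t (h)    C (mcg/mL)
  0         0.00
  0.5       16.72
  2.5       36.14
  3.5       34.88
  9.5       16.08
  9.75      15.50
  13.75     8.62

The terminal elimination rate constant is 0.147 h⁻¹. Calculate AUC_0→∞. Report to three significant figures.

AUC = 356 mcg/mL·h

Trapezoidal AUC_0→13.75:
  [0→0.5]: (0.00+16.72)/2 × 0.5 = 4.18
  [0.5→2.5]: (16.72+36.14)/2 × 2 = 52.86
  [2.5→3.5]: (36.14+34.88)/2 × 1 = 35.51
  [3.5→9.5]: (34.88+16.08)/2 × 6 = 152.88
  [9.5→9.75]: (16.08+15.50)/2 × 0.25 = 3.9475
  [9.75→13.75]: (15.50+8.62)/2 × 4 = 48.24
  Sum = 297.6175 mcg/mL·h
Extrapolated tail: C_last / k_e = 8.62 / 0.147 = 58.639
AUC_0→∞ = 297.6175 + 58.639 = 356.2565 mcg/mL·h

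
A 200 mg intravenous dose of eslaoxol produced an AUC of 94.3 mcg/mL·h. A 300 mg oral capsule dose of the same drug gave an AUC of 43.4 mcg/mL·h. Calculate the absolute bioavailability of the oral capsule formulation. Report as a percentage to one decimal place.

F = (AUC_ev / D_ev) / (AUC_iv / D_iv)
  = (43.4/300) / (94.3/200)
  = 0.144667 / 0.4715 = 0.3068
  = 30.68%

F = 30.7%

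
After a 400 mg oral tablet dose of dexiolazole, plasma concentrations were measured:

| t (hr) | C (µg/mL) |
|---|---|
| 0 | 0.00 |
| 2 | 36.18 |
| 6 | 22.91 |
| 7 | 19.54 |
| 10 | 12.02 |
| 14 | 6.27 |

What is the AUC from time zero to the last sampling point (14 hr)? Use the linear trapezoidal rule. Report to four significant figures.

Trapezoidal AUC_0→14:
  [0→2]: (0.00+36.18)/2 × 2 = 36.18
  [2→6]: (36.18+22.91)/2 × 4 = 118.18
  [6→7]: (22.91+19.54)/2 × 1 = 21.225
  [7→10]: (19.54+12.02)/2 × 3 = 47.34
  [10→14]: (12.02+6.27)/2 × 4 = 36.58
  Sum = 259.505 µg/mL·hr

AUC = 259.5 µg/mL·hr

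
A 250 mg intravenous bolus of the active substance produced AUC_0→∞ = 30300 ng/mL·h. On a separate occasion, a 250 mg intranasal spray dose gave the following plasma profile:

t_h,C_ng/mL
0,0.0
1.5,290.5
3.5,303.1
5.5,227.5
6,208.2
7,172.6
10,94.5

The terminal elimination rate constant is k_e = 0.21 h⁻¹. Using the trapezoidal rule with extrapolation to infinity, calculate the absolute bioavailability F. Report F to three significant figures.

Trapezoidal AUC_0→10 (intranasal spray):
  [0→1.5]: (0.0+290.5)/2 × 1.5 = 217.875
  [1.5→3.5]: (290.5+303.1)/2 × 2 = 593.6
  [3.5→5.5]: (303.1+227.5)/2 × 2 = 530.6
  [5.5→6]: (227.5+208.2)/2 × 0.5 = 108.925
  [6→7]: (208.2+172.6)/2 × 1 = 190.4
  [7→10]: (172.6+94.5)/2 × 3 = 400.65
  Sum = 2042.05 ng/mL·h
Tail: C_last/k_e = 94.5/0.21 = 450.000
AUC_0→∞ (intranasal spray) = 2042.05 + 450.000 = 2492.05 ng/mL·h
F = (AUC_ev/D_ev)/(AUC_iv/D_iv) = (2492.05/250)/(30300/250) = 9.9682/121.2 = 0.0822

F = 0.0822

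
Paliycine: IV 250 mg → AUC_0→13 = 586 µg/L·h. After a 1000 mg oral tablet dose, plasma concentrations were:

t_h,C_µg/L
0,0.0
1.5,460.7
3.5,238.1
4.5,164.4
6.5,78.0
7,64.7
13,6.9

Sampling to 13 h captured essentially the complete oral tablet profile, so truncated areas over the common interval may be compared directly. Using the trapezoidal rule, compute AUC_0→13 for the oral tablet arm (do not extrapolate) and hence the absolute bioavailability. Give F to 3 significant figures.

Trapezoidal AUC_0→13 (oral tablet):
  [0→1.5]: (0.0+460.7)/2 × 1.5 = 345.525
  [1.5→3.5]: (460.7+238.1)/2 × 2 = 698.8
  [3.5→4.5]: (238.1+164.4)/2 × 1 = 201.25
  [4.5→6.5]: (164.4+78.0)/2 × 2 = 242.4
  [6.5→7]: (78.0+64.7)/2 × 0.5 = 35.675
  [7→13]: (64.7+6.9)/2 × 6 = 214.8
  Sum = 1738.45 µg/L·h
F = (AUC_ev/D_ev)/(AUC_iv/D_iv) = (1738.45/1000)/(586/250) = 1.73845/2.344 = 0.7417

F = 0.742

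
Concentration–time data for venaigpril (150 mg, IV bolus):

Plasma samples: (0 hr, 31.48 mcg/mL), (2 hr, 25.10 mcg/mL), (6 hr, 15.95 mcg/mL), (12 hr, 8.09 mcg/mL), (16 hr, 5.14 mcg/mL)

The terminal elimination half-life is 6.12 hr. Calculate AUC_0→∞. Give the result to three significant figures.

AUC = 283 mcg/mL·hr

Trapezoidal AUC_0→16:
  [0→2]: (31.48+25.10)/2 × 2 = 56.58
  [2→6]: (25.10+15.95)/2 × 4 = 82.1
  [6→12]: (15.95+8.09)/2 × 6 = 72.12
  [12→16]: (8.09+5.14)/2 × 4 = 26.46
  Sum = 237.26 mcg/mL·hr
k_e = ln2 / t½ = 0.693147 / 6.12 = 0.1133 hr^-1
Extrapolated tail: C_last / k_e = 5.14 / 0.1133 = 45.366
AUC_0→∞ = 237.26 + 45.366 = 282.626 mcg/mL·hr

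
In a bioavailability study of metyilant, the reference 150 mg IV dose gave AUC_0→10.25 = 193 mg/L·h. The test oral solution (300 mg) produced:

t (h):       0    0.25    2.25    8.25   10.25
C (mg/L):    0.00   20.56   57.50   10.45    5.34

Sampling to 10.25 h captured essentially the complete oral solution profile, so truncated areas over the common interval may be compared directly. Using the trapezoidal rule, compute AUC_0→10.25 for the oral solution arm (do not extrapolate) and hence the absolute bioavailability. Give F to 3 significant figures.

F = 0.778

Trapezoidal AUC_0→10.25 (oral solution):
  [0→0.25]: (0.00+20.56)/2 × 0.25 = 2.57
  [0.25→2.25]: (20.56+57.50)/2 × 2 = 78.06
  [2.25→8.25]: (57.50+10.45)/2 × 6 = 203.85
  [8.25→10.25]: (10.45+5.34)/2 × 2 = 15.79
  Sum = 300.27 mg/L·h
F = (AUC_ev/D_ev)/(AUC_iv/D_iv) = (300.27/300)/(193/150) = 1.0009/1.28667 = 0.7779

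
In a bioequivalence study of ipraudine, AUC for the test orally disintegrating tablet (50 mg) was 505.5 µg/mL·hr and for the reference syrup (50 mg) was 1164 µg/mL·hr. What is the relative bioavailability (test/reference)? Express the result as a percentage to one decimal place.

F_rel = 43.4%

F_rel = (AUC_test/D_test) / (AUC_ref/D_ref)
      = (505.5/50) / (1164/50)
      = 10.11 / 23.28 = 0.4343 = 43.43%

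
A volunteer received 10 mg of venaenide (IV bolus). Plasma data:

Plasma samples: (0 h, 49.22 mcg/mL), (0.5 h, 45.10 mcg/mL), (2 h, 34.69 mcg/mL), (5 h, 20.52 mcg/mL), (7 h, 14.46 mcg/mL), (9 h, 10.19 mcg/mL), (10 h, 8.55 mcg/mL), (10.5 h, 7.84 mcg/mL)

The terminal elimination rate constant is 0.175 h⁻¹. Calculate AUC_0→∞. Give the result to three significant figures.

AUC = 284 mcg/mL·h

Trapezoidal AUC_0→10.5:
  [0→0.5]: (49.22+45.10)/2 × 0.5 = 23.58
  [0.5→2]: (45.10+34.69)/2 × 1.5 = 59.8425
  [2→5]: (34.69+20.52)/2 × 3 = 82.815
  [5→7]: (20.52+14.46)/2 × 2 = 34.98
  [7→9]: (14.46+10.19)/2 × 2 = 24.65
  [9→10]: (10.19+8.55)/2 × 1 = 9.37
  [10→10.5]: (8.55+7.84)/2 × 0.5 = 4.0975
  Sum = 239.335 mcg/mL·h
Extrapolated tail: C_last / k_e = 7.84 / 0.175 = 44.800
AUC_0→∞ = 239.335 + 44.800 = 284.135 mcg/mL·h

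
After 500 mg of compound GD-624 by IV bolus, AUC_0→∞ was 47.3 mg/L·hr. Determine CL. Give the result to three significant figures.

CL = Dose_iv / AUC_0→∞
   = 500 / 47.3 = 10.5708 L/hr

CL = 10.6 L/hr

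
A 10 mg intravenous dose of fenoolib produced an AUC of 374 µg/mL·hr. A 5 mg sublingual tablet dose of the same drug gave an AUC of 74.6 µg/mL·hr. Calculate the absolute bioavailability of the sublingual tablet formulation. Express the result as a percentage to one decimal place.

F = (AUC_ev / D_ev) / (AUC_iv / D_iv)
  = (74.6/5) / (374/10)
  = 14.92 / 37.4 = 0.3989
  = 39.89%

F = 39.9%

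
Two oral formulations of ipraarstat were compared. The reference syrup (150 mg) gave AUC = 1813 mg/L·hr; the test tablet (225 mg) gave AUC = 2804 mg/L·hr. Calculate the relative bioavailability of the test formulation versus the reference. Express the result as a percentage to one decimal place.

F_rel = 103.1%

F_rel = (AUC_test/D_test) / (AUC_ref/D_ref)
      = (2804/225) / (1813/150)
      = 12.4622 / 12.0867 = 1.0311 = 103.11%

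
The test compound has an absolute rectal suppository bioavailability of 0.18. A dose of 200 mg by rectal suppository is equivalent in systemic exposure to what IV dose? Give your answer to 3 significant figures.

D_iv = 36.0 mg

Systemic exposure from an extravascular dose = F × D_ev, so the equivalent IV dose is F × D_ev.
D_iv = F × D_ev = 0.18 × 200 = 36 mg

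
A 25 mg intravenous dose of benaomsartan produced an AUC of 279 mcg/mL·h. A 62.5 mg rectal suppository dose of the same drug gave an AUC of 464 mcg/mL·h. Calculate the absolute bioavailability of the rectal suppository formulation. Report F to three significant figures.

F = 0.665

F = (AUC_ev / D_ev) / (AUC_iv / D_iv)
  = (464/62.5) / (279/25)
  = 7.424 / 11.16 = 0.6652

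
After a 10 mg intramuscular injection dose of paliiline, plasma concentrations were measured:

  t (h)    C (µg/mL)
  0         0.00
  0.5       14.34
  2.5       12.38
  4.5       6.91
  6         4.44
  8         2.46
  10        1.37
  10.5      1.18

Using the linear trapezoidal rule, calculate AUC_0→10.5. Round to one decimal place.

Trapezoidal AUC_0→10.5:
  [0→0.5]: (0.00+14.34)/2 × 0.5 = 3.585
  [0.5→2.5]: (14.34+12.38)/2 × 2 = 26.72
  [2.5→4.5]: (12.38+6.91)/2 × 2 = 19.29
  [4.5→6]: (6.91+4.44)/2 × 1.5 = 8.5125
  [6→8]: (4.44+2.46)/2 × 2 = 6.9
  [8→10]: (2.46+1.37)/2 × 2 = 3.83
  [10→10.5]: (1.37+1.18)/2 × 0.5 = 0.6375
  Sum = 69.475 µg/mL·h

AUC = 69.5 µg/mL·h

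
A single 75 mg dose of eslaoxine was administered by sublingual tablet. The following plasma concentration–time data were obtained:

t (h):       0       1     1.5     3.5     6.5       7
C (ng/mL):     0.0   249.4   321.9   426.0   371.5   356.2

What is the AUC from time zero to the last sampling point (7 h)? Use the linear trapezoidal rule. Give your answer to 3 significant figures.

Trapezoidal AUC_0→7:
  [0→1]: (0.0+249.4)/2 × 1 = 124.7
  [1→1.5]: (249.4+321.9)/2 × 0.5 = 142.825
  [1.5→3.5]: (321.9+426.0)/2 × 2 = 747.9
  [3.5→6.5]: (426.0+371.5)/2 × 3 = 1196.25
  [6.5→7]: (371.5+356.2)/2 × 0.5 = 181.925
  Sum = 2393.6 ng/mL·h

AUC = 2390 ng/mL·h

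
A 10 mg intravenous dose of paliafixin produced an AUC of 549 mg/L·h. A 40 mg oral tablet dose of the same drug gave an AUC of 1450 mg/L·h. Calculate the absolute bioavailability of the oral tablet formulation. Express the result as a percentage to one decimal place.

F = 66.0%

F = (AUC_ev / D_ev) / (AUC_iv / D_iv)
  = (1450/40) / (549/10)
  = 36.25 / 54.9 = 0.6603
  = 66.03%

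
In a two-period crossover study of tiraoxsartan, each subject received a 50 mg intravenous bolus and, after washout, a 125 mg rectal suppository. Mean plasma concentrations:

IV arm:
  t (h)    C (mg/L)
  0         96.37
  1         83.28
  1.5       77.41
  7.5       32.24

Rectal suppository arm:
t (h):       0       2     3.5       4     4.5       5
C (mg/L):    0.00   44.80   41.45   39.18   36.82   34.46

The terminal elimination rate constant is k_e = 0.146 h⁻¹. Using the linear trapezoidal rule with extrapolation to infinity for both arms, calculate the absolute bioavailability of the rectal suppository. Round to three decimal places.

F = 0.237

Trapezoidal AUC_0→7.5 (IV):
  [0→1]: (96.37+83.28)/2 × 1 = 89.825
  [1→1.5]: (83.28+77.41)/2 × 0.5 = 40.1725
  [1.5→7.5]: (77.41+32.24)/2 × 6 = 328.95
  Sum = 458.9475 mg/L·h
IV tail: 32.24/0.146 = 220.822; AUC_iv,0→∞ = 458.9475 + 220.822 = 679.7695 mg/L·h
Trapezoidal AUC_0→5 (rectal suppository):
  [0→2]: (0.00+44.80)/2 × 2 = 44.8
  [2→3.5]: (44.80+41.45)/2 × 1.5 = 64.6875
  [3.5→4]: (41.45+39.18)/2 × 0.5 = 20.1575
  [4→4.5]: (39.18+36.82)/2 × 0.5 = 19.0
  [4.5→5]: (36.82+34.46)/2 × 0.5 = 17.82
  Sum = 166.465 mg/L·h
rectal suppository tail: 34.46/0.146 = 236.027; AUC_ev,0→∞ = 166.465 + 236.027 = 402.492 mg/L·h
F = (AUC_ev/D_ev)/(AUC_iv/D_iv) = (402.492/125)/(679.7695/50) = 3.219936/13.59539 = 0.2368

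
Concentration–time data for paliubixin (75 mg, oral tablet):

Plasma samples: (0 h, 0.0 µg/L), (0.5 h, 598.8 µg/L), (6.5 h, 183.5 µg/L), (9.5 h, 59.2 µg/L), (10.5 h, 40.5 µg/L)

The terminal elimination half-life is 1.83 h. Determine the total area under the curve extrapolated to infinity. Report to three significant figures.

AUC = 3020 µg/L·h

Trapezoidal AUC_0→10.5:
  [0→0.5]: (0.0+598.8)/2 × 0.5 = 149.7
  [0.5→6.5]: (598.8+183.5)/2 × 6 = 2346.9
  [6.5→9.5]: (183.5+59.2)/2 × 3 = 364.05
  [9.5→10.5]: (59.2+40.5)/2 × 1 = 49.85
  Sum = 2910.5 µg/L·h
k_e = ln2 / t½ = 0.693147 / 1.83 = 0.3788 h^-1
Extrapolated tail: C_last / k_e = 40.5 / 0.3788 = 106.917
AUC_0→∞ = 2910.5 + 106.917 = 3017.417 µg/L·h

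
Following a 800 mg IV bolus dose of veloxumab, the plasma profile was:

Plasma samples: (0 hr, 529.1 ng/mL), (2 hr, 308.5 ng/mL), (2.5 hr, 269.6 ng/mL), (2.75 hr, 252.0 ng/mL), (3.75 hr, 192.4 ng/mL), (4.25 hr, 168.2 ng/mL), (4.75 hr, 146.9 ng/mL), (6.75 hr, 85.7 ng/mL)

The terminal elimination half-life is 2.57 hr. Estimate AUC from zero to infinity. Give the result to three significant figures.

AUC = 1990 ng/mL·hr

Trapezoidal AUC_0→6.75:
  [0→2]: (529.1+308.5)/2 × 2 = 837.6
  [2→2.5]: (308.5+269.6)/2 × 0.5 = 144.525
  [2.5→2.75]: (269.6+252.0)/2 × 0.25 = 65.2
  [2.75→3.75]: (252.0+192.4)/2 × 1 = 222.2
  [3.75→4.25]: (192.4+168.2)/2 × 0.5 = 90.15
  [4.25→4.75]: (168.2+146.9)/2 × 0.5 = 78.775
  [4.75→6.75]: (146.9+85.7)/2 × 2 = 232.6
  Sum = 1671.05 ng/mL·hr
k_e = ln2 / t½ = 0.693147 / 2.57 = 0.2697 hr^-1
Extrapolated tail: C_last / k_e = 85.7 / 0.2697 = 317.760
AUC_0→∞ = 1671.05 + 317.760 = 1988.81 ng/mL·hr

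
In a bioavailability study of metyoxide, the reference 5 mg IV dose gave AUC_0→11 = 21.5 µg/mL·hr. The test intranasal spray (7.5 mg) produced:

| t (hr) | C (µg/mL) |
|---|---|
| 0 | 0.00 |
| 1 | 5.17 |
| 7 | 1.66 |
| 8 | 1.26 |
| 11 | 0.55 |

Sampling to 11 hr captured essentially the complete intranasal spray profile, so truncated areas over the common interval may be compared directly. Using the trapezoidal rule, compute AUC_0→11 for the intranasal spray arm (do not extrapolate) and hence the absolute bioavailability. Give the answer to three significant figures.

Trapezoidal AUC_0→11 (intranasal spray):
  [0→1]: (0.00+5.17)/2 × 1 = 2.585
  [1→7]: (5.17+1.66)/2 × 6 = 20.49
  [7→8]: (1.66+1.26)/2 × 1 = 1.46
  [8→11]: (1.26+0.55)/2 × 3 = 2.715
  Sum = 27.25 µg/mL·hr
F = (AUC_ev/D_ev)/(AUC_iv/D_iv) = (27.25/7.5)/(21.5/5) = 3.63333/4.3 = 0.8450

F = 0.845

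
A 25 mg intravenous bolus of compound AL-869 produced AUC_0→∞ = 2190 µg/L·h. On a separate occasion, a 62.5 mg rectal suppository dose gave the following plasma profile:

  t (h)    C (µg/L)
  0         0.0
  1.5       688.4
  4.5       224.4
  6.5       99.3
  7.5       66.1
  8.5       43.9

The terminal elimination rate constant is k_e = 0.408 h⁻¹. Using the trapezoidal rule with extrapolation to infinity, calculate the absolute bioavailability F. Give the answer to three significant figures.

Trapezoidal AUC_0→8.5 (rectal suppository):
  [0→1.5]: (0.0+688.4)/2 × 1.5 = 516.3
  [1.5→4.5]: (688.4+224.4)/2 × 3 = 1369.2
  [4.5→6.5]: (224.4+99.3)/2 × 2 = 323.7
  [6.5→7.5]: (99.3+66.1)/2 × 1 = 82.7
  [7.5→8.5]: (66.1+43.9)/2 × 1 = 55.0
  Sum = 2346.9 µg/L·h
Tail: C_last/k_e = 43.9/0.408 = 107.598
AUC_0→∞ (rectal suppository) = 2346.9 + 107.598 = 2454.498 µg/L·h
F = (AUC_ev/D_ev)/(AUC_iv/D_iv) = (2454.498/62.5)/(2190/25) = 39.271968/87.6 = 0.4483

F = 0.448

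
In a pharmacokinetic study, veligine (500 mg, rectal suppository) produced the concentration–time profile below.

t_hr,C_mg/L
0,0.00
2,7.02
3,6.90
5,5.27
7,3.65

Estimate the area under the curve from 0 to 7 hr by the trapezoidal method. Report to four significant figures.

AUC = 35.07 mg/L·hr

Trapezoidal AUC_0→7:
  [0→2]: (0.00+7.02)/2 × 2 = 7.02
  [2→3]: (7.02+6.90)/2 × 1 = 6.96
  [3→5]: (6.90+5.27)/2 × 2 = 12.17
  [5→7]: (5.27+3.65)/2 × 2 = 8.92
  Sum = 35.07 mg/L·hr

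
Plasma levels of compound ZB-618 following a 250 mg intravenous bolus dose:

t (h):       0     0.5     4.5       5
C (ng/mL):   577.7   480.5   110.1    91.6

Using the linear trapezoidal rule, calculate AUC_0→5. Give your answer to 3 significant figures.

AUC = 1500 ng/mL·h

Trapezoidal AUC_0→5:
  [0→0.5]: (577.7+480.5)/2 × 0.5 = 264.55
  [0.5→4.5]: (480.5+110.1)/2 × 4 = 1181.2
  [4.5→5]: (110.1+91.6)/2 × 0.5 = 50.425
  Sum = 1496.175 ng/mL·h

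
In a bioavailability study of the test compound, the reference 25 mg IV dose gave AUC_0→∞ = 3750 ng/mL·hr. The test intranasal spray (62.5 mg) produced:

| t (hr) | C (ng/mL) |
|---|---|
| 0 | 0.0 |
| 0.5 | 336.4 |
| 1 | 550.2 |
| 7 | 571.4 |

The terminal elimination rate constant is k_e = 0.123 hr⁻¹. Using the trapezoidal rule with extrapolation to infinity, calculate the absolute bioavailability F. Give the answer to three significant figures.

Trapezoidal AUC_0→7 (intranasal spray):
  [0→0.5]: (0.0+336.4)/2 × 0.5 = 84.1
  [0.5→1]: (336.4+550.2)/2 × 0.5 = 221.65
  [1→7]: (550.2+571.4)/2 × 6 = 3364.8
  Sum = 3670.55 ng/mL·hr
Tail: C_last/k_e = 571.4/0.123 = 4645.528
AUC_0→∞ (intranasal spray) = 3670.55 + 4645.528 = 8316.078 ng/mL·hr
F = (AUC_ev/D_ev)/(AUC_iv/D_iv) = (8316.078/62.5)/(3750/25) = 133.057/150 = 0.8870

F = 0.887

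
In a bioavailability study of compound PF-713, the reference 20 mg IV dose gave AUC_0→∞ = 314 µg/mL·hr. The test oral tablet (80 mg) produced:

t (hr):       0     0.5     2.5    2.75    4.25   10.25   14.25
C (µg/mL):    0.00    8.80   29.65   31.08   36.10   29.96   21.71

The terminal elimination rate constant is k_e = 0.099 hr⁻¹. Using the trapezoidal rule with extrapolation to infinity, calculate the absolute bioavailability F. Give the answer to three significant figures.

Trapezoidal AUC_0→14.25 (oral tablet):
  [0→0.5]: (0.00+8.80)/2 × 0.5 = 2.2
  [0.5→2.5]: (8.80+29.65)/2 × 2 = 38.45
  [2.5→2.75]: (29.65+31.08)/2 × 0.25 = 7.59125
  [2.75→4.25]: (31.08+36.10)/2 × 1.5 = 50.385
  [4.25→10.25]: (36.10+29.96)/2 × 6 = 198.18
  [10.25→14.25]: (29.96+21.71)/2 × 4 = 103.34
  Sum = 400.14625 µg/mL·hr
Tail: C_last/k_e = 21.71/0.099 = 219.293
AUC_0→∞ (oral tablet) = 400.14625 + 219.293 = 619.43925 µg/mL·hr
F = (AUC_ev/D_ev)/(AUC_iv/D_iv) = (619.43925/80)/(314/20) = 7.74299/15.7 = 0.4932

F = 0.493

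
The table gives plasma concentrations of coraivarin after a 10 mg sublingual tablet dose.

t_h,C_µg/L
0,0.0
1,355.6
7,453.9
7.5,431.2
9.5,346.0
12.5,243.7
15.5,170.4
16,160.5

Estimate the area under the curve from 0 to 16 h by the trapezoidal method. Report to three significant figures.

AUC = 5190 µg/L·h

Trapezoidal AUC_0→16:
  [0→1]: (0.0+355.6)/2 × 1 = 177.8
  [1→7]: (355.6+453.9)/2 × 6 = 2428.5
  [7→7.5]: (453.9+431.2)/2 × 0.5 = 221.275
  [7.5→9.5]: (431.2+346.0)/2 × 2 = 777.2
  [9.5→12.5]: (346.0+243.7)/2 × 3 = 884.55
  [12.5→15.5]: (243.7+170.4)/2 × 3 = 621.15
  [15.5→16]: (170.4+160.5)/2 × 0.5 = 82.725
  Sum = 5193.2 µg/L·h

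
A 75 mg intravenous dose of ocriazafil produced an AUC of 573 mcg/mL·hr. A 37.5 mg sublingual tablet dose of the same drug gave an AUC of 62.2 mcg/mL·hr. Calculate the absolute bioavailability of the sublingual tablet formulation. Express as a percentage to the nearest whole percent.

F = 22%

F = (AUC_ev / D_ev) / (AUC_iv / D_iv)
  = (62.2/37.5) / (573/75)
  = 1.65867 / 7.64 = 0.2171
  = 21.71%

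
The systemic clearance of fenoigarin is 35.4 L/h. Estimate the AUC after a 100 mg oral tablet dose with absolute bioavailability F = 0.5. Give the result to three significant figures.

AUC = 1.41 mg/L·h

AUC_0→∞ = F × Dose / CL
        = 0.5 × 100 / 35.4 = 1.41243 mg/L·h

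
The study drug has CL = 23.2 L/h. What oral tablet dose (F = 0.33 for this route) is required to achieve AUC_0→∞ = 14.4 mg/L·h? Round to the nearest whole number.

Dose = CL × AUC_0→∞ / F
     = 23.2 × 14.4 / 0.33 = 1012.36 mg

Dose = 1012 mg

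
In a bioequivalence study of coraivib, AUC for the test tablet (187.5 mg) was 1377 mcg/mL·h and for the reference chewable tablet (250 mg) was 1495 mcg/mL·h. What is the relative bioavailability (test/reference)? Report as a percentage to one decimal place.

F_rel = 122.8%

F_rel = (AUC_test/D_test) / (AUC_ref/D_ref)
      = (1377/187.5) / (1495/250)
      = 7.344 / 5.98 = 1.2281 = 122.81%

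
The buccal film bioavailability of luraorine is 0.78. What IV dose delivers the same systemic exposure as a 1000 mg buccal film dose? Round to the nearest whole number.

D_iv = 780 mg

Systemic exposure from an extravascular dose = F × D_ev, so the equivalent IV dose is F × D_ev.
D_iv = F × D_ev = 0.78 × 1000 = 780 mg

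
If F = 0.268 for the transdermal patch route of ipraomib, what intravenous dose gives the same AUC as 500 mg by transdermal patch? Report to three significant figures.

Systemic exposure from an extravascular dose = F × D_ev, so the equivalent IV dose is F × D_ev.
D_iv = F × D_ev = 0.268 × 500 = 134 mg

D_iv = 134 mg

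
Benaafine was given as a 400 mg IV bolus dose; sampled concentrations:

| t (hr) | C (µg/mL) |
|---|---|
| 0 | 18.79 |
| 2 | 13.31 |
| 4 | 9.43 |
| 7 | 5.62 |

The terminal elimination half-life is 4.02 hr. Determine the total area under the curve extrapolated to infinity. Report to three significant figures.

Trapezoidal AUC_0→7:
  [0→2]: (18.79+13.31)/2 × 2 = 32.1
  [2→4]: (13.31+9.43)/2 × 2 = 22.74
  [4→7]: (9.43+5.62)/2 × 3 = 22.575
  Sum = 77.415 µg/mL·hr
k_e = ln2 / t½ = 0.693147 / 4.02 = 0.1724 hr^-1
Extrapolated tail: C_last / k_e = 5.62 / 0.1724 = 32.599
AUC_0→∞ = 77.415 + 32.599 = 110.014 µg/mL·hr

AUC = 110 µg/mL·hr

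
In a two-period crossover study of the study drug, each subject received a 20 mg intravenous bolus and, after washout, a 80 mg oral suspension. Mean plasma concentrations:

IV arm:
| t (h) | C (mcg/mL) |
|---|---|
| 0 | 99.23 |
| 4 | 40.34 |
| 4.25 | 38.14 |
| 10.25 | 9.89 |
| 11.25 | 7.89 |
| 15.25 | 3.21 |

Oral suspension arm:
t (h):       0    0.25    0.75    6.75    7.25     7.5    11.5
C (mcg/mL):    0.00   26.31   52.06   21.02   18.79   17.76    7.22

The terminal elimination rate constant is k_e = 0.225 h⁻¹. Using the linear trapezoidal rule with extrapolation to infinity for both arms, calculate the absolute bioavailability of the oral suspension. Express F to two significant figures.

F = 0.18

Trapezoidal AUC_0→15.25 (IV):
  [0→4]: (99.23+40.34)/2 × 4 = 279.14
  [4→4.25]: (40.34+38.14)/2 × 0.25 = 9.81
  [4.25→10.25]: (38.14+9.89)/2 × 6 = 144.09
  [10.25→11.25]: (9.89+7.89)/2 × 1 = 8.89
  [11.25→15.25]: (7.89+3.21)/2 × 4 = 22.2
  Sum = 464.13 mcg/mL·h
IV tail: 3.21/0.225 = 14.267; AUC_iv,0→∞ = 464.13 + 14.267 = 478.397 mcg/mL·h
Trapezoidal AUC_0→11.5 (oral suspension):
  [0→0.25]: (0.00+26.31)/2 × 0.25 = 3.28875
  [0.25→0.75]: (26.31+52.06)/2 × 0.5 = 19.5925
  [0.75→6.75]: (52.06+21.02)/2 × 6 = 219.24
  [6.75→7.25]: (21.02+18.79)/2 × 0.5 = 9.9525
  [7.25→7.5]: (18.79+17.76)/2 × 0.25 = 4.56875
  [7.5→11.5]: (17.76+7.22)/2 × 4 = 49.96
  Sum = 306.6025 mcg/mL·h
oral suspension tail: 7.22/0.225 = 32.089; AUC_ev,0→∞ = 306.6025 + 32.089 = 338.6915 mcg/mL·h
F = (AUC_ev/D_ev)/(AUC_iv/D_iv) = (338.6915/80)/(478.397/20) = 4.23364/23.91985 = 0.1770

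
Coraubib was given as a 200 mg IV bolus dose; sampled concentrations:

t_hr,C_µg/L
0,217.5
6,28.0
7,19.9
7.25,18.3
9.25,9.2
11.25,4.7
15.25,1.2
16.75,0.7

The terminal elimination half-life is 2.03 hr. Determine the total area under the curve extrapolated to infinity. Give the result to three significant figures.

AUC = 822 µg/L·hr

Trapezoidal AUC_0→16.75:
  [0→6]: (217.5+28.0)/2 × 6 = 736.5
  [6→7]: (28.0+19.9)/2 × 1 = 23.95
  [7→7.25]: (19.9+18.3)/2 × 0.25 = 4.775
  [7.25→9.25]: (18.3+9.2)/2 × 2 = 27.5
  [9.25→11.25]: (9.2+4.7)/2 × 2 = 13.9
  [11.25→15.25]: (4.7+1.2)/2 × 4 = 11.8
  [15.25→16.75]: (1.2+0.7)/2 × 1.5 = 1.425
  Sum = 819.85 µg/L·hr
k_e = ln2 / t½ = 0.693147 / 2.03 = 0.3415 hr^-1
Extrapolated tail: C_last / k_e = 0.7 / 0.3415 = 2.050
AUC_0→∞ = 819.85 + 2.050 = 821.9 µg/L·hr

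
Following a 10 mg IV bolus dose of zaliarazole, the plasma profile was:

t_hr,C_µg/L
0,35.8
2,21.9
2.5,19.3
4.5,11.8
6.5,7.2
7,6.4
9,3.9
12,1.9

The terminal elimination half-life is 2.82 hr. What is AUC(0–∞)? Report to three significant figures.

Trapezoidal AUC_0→12:
  [0→2]: (35.8+21.9)/2 × 2 = 57.7
  [2→2.5]: (21.9+19.3)/2 × 0.5 = 10.3
  [2.5→4.5]: (19.3+11.8)/2 × 2 = 31.1
  [4.5→6.5]: (11.8+7.2)/2 × 2 = 19.0
  [6.5→7]: (7.2+6.4)/2 × 0.5 = 3.4
  [7→9]: (6.4+3.9)/2 × 2 = 10.3
  [9→12]: (3.9+1.9)/2 × 3 = 8.7
  Sum = 140.5 µg/L·hr
k_e = ln2 / t½ = 0.693147 / 2.82 = 0.2458 hr^-1
Extrapolated tail: C_last / k_e = 1.9 / 0.2458 = 7.730
AUC_0→∞ = 140.5 + 7.730 = 148.23 µg/L·hr

AUC = 148 µg/L·hr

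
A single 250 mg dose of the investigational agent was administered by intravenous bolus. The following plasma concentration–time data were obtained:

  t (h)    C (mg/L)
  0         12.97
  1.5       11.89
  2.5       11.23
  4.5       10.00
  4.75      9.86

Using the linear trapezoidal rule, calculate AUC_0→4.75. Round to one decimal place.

Trapezoidal AUC_0→4.75:
  [0→1.5]: (12.97+11.89)/2 × 1.5 = 18.645
  [1.5→2.5]: (11.89+11.23)/2 × 1 = 11.56
  [2.5→4.5]: (11.23+10.00)/2 × 2 = 21.23
  [4.5→4.75]: (10.00+9.86)/2 × 0.25 = 2.4825
  Sum = 53.9175 mg/L·h

AUC = 53.9 mg/L·h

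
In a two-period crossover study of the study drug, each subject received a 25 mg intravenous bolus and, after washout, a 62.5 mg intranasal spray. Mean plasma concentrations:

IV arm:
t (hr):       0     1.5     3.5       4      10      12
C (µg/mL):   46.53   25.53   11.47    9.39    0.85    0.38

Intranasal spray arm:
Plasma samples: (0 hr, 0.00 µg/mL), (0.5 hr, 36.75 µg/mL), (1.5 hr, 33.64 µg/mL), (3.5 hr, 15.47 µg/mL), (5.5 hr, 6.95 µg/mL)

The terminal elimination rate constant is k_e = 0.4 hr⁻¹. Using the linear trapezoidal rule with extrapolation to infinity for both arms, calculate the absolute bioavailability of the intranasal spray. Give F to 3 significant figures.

F = 0.413

Trapezoidal AUC_0→12 (IV):
  [0→1.5]: (46.53+25.53)/2 × 1.5 = 54.045
  [1.5→3.5]: (25.53+11.47)/2 × 2 = 37.0
  [3.5→4]: (11.47+9.39)/2 × 0.5 = 5.215
  [4→10]: (9.39+0.85)/2 × 6 = 30.72
  [10→12]: (0.85+0.38)/2 × 2 = 1.23
  Sum = 128.21 µg/mL·hr
IV tail: 0.38/0.4 = 0.950; AUC_iv,0→∞ = 128.21 + 0.950 = 129.16 µg/mL·hr
Trapezoidal AUC_0→5.5 (intranasal spray):
  [0→0.5]: (0.00+36.75)/2 × 0.5 = 9.1875
  [0.5→1.5]: (36.75+33.64)/2 × 1 = 35.195
  [1.5→3.5]: (33.64+15.47)/2 × 2 = 49.11
  [3.5→5.5]: (15.47+6.95)/2 × 2 = 22.42
  Sum = 115.9125 µg/mL·hr
intranasal spray tail: 6.95/0.4 = 17.375; AUC_ev,0→∞ = 115.9125 + 17.375 = 133.2875 µg/mL·hr
F = (AUC_ev/D_ev)/(AUC_iv/D_iv) = (133.2875/62.5)/(129.16/25) = 2.1326/5.1664 = 0.4128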